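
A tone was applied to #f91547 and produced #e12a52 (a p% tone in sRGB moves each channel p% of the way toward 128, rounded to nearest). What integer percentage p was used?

#f91547 is rgb(249, 21, 71); #e12a52 is rgb(225, 42, 82).
On the R channel (widest range): 225 ≈ 249 + (p/100)(128 − 249), so p ≈ 100×(225 − 249)/(128 − 249) = -2400/-121 = 19.83.
p = 20 reproduces all three channels after rounding.

20%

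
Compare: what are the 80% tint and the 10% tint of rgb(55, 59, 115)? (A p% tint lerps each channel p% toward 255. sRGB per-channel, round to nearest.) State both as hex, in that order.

#d7d8e3, #4b4f81

80% tint:
  R: 55 + 0.8×(255−55) = 55 + 160 = 215 → 215
  G: 59 + 0.8×(255−59) = 59 + 156.8 = 215.8 → 216
  B: 115 + 0.8×(255−115) = 115 + 112 = 227 → 227
  → #d7d8e3
10% tint:
  R: 55 + 0.1×(255−55) = 55 + 20 = 75 → 75
  G: 59 + 0.1×(255−59) = 59 + 19.6 = 78.6 → 79
  B: 115 + 14 = 129 → 129
  → #4b4f81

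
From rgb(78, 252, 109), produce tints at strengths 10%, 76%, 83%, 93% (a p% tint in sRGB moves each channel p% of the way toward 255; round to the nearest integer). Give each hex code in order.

10%: (78 + 17.7 = 95.7→96, 252→252, 109 + 14.6 = 123.6→124) → #60FC7C
76%: (78 + 134.52 = 212.52→213, 252 + 2.28 = 254.28→254, 109 + 110.96 = 219.96→220) → #D5FEDC
83%: (78 + 146.91 = 224.91→225, 252 + 2.49 = 254.49→254, 109 + 121.18 = 230.18→230) → #E1FEE6
93%: (78 + 164.61 = 242.61→243, 252 + 2.79 = 254.79→255, 109 + 135.78 = 244.78→245) → #F3FFF5

#60FC7C, #D5FEDC, #E1FEE6, #F3FFF5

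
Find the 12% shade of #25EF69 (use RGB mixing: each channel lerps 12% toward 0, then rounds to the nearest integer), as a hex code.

#21D25C

#25EF69 is rgb(37, 239, 105).
Per channel, c → c + 0.12(0 − c):
  R: 37 + 0.12×(0−37) = 37 − 4.44 = 32.56 → 33
  G: 239 − 28.68 = 210.32 → 210
  B: 105 + 0.12×(0−105) = 105 − 12.6 = 92.4 → 92
rgb(33, 210, 92) = #21D25C.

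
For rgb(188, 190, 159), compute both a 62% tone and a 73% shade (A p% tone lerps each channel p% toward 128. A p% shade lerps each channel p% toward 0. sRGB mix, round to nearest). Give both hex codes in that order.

#97988C, #33332B

62% tone:
  R: 188 + 0.62×(128−188) = 188 − 37.2 = 150.8 → 151
  G: 190 + 0.62×(128−190) = 190 − 38.44 = 151.56 → 152
  B: 159 + 0.62×(128−159) = 159 − 19.22 = 139.78 → 140
  → #97988C
73% shade:
  R: 188 + 0.73×(0−188) = 188 − 137.24 = 50.76 → 51
  G: 190 − 138.7 = 51.3 → 51
  B: 159 + 0.73×(0−159) = 159 − 116.07 = 42.93 → 43
  → #33332B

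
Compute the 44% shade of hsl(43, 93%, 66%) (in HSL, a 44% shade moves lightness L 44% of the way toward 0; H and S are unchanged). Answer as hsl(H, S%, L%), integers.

hsl(43, 93%, 37%)

L moves 44% from 66 toward 0: 66 − 29.04 = 36.96 → 37.
H and S are unchanged.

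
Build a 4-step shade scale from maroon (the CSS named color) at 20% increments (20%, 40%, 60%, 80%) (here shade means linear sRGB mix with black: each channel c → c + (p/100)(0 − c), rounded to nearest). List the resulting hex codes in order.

CSS maroon is rgb(128, 0, 0).
20%: (128 − 25.6 = 102.4→102, 0→0, 0→0) → #660000
40%: (128 − 51.2 = 76.8→77, 0→0, 0→0) → #4d0000
60%: (128 − 76.8 = 51.2→51, 0→0, 0→0) → #330000
80%: (128 − 102.4 = 25.6→26, 0→0, 0→0) → #1a0000

#660000, #4d0000, #330000, #1a0000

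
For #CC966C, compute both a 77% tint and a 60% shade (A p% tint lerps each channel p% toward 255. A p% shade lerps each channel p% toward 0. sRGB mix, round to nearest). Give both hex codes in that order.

#F3E7DD, #523C2B

#CC966C is rgb(204, 150, 108).
77% tint:
  R: 204 + 0.77×(255−204) = 204 + 39.27 = 243.27 → 243
  G: 150 + 0.77×(255−150) = 150 + 80.85 = 230.85 → 231
  B: 108 + 113.19 = 221.19 → 221
  → #F3E7DD
60% shade:
  R: 204 + 0.6×(0−204) = 204 − 122.4 = 81.6 → 82
  G: 150 − 90 = 60 → 60
  B: 108 + 0.6×(0−108) = 108 − 64.8 = 43.2 → 43
  → #523C2B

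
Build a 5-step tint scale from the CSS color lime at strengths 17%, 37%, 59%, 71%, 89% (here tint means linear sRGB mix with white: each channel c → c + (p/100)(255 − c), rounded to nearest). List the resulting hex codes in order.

CSS lime is rgb(0, 255, 0).
17%: (0 + 43.35 = 43.35→43, 255→255, 0 + 43.35 = 43.35→43) → #2BFF2B
37%: (0 + 94.35 = 94.35→94, 255→255, 0 + 94.35 = 94.35→94) → #5EFF5E
59%: (0 + 150.45 = 150.45→150, 255→255, 0 + 150.45 = 150.45→150) → #96FF96
71%: (0 + 181.05 = 181.05→181, 255→255, 0 + 181.05 = 181.05→181) → #B5FFB5
89%: (0 + 226.95 = 226.95→227, 255→255, 0 + 226.95 = 226.95→227) → #E3FFE3

#2BFF2B, #5EFF5E, #96FF96, #B5FFB5, #E3FFE3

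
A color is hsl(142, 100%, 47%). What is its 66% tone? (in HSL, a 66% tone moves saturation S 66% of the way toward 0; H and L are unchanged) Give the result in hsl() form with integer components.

S moves 66% from 100 toward 0: 100 − 66 = 34 → 34.
H and L are unchanged.

hsl(142, 34%, 47%)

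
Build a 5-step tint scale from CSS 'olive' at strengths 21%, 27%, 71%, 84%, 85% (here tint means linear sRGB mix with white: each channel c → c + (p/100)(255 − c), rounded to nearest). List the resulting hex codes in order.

#9b9b36, #a2a245, #dadab5, #ebebd6, #ececd9

CSS olive is rgb(128, 128, 0).
21%: (128 + 26.67 = 154.67→155, 128 + 26.67 = 154.67→155, 0 + 53.55 = 53.55→54) → #9b9b36
27%: (128 + 34.29 = 162.29→162, 128 + 34.29 = 162.29→162, 0 + 68.85 = 68.85→69) → #a2a245
71%: (128 + 90.17 = 218.17→218, 128 + 90.17 = 218.17→218, 0 + 181.05 = 181.05→181) → #dadab5
84%: (128 + 106.68 = 234.68→235, 128 + 106.68 = 234.68→235, 0 + 214.2 = 214.2→214) → #ebebd6
85%: (128 + 107.95 = 235.95→236, 128 + 107.95 = 235.95→236, 0 + 216.75 = 216.75→217) → #ececd9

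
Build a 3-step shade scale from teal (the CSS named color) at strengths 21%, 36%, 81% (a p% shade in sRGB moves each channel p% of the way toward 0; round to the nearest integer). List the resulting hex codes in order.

#006565, #005252, #001818

CSS teal is rgb(0, 128, 128).
21%: (0→0, 128 − 26.88 = 101.12→101, 128 − 26.88 = 101.12→101) → #006565
36%: (0→0, 128 − 46.08 = 81.92→82, 128 − 46.08 = 81.92→82) → #005252
81%: (0→0, 128 − 103.68 = 24.32→24, 128 − 103.68 = 24.32→24) → #001818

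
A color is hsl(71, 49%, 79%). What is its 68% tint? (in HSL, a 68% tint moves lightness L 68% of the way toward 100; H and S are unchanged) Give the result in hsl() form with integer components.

hsl(71, 49%, 93%)

L moves 68% from 79 toward 100: 79 + 14.28 = 93.28 → 93.
H and S are unchanged.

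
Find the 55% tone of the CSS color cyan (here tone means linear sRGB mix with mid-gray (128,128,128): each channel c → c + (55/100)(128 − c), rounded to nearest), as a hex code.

#46B9B9

CSS cyan is rgb(0, 255, 255).
Per channel, c → c + 0.55(128 − c):
  R: 0 + 0.55×(128−0) = 0 + 70.4 = 70.4 → 70
  G: 255 − 69.85 = 185.15 → 185
  B: 255 + 0.55×(128−255) = 255 − 69.85 = 185.15 → 185
rgb(70, 185, 185) = #46B9B9.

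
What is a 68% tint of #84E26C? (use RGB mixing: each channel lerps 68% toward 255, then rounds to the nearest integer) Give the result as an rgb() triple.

rgb(216, 246, 208)

#84E26C is rgb(132, 226, 108).
A 68% tint moves each channel 68% toward 255:
  R: 132 + 83.64 = 215.64 → 216
  G: 226 + 0.68×(255−226) = 226 + 19.72 = 245.72 → 246
  B: 108 + 0.68×(255−108) = 108 + 99.96 = 207.96 → 208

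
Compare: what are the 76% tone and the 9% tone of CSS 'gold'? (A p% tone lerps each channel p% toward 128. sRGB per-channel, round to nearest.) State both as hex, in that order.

CSS gold is rgb(255, 215, 0).
76% tone:
  R: 255 + 0.76×(128−255) = 255 − 96.52 = 158.48 → 158
  G: 215 + 0.76×(128−215) = 215 − 66.12 = 148.88 → 149
  B: 0 + 0.76×(128−0) = 0 + 97.28 = 97.28 → 97
  → #9E9561
9% tone:
  R: 255 + 0.09×(128−255) = 255 − 11.43 = 243.57 → 244
  G: 215 + 0.09×(128−215) = 215 − 7.83 = 207.17 → 207
  B: 0 + 0.09×(128−0) = 0 + 11.52 = 11.52 → 12
  → #F4CF0C

#9E9561, #F4CF0C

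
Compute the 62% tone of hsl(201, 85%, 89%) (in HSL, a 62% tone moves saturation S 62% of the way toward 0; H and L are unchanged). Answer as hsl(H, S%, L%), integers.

hsl(201, 32%, 89%)

S moves 62% from 85 toward 0: 85 − 52.7 = 32.3 → 32.
H and L are unchanged.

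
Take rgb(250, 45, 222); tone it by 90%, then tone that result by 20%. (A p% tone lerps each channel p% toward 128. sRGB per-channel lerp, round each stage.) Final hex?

Per channel, c → c + 0.9(128 − c):
  R: 250 + 0.9×(128−250) = 250 − 109.8 = 140.2 → 140
  G: 45 + 0.9×(128−45) = 45 + 74.7 = 119.7 → 120
  B: 222 − 84.6 = 137.4 → 137
After the tone: rgb(140, 120, 137) = #8c7889.
A 20% tone moves each channel 20% toward 128:
  R: 140 + 0.2×(128−140) = 140 − 2.4 = 137.6 → 138
  G: 120 + 0.2×(128−120) = 120 + 1.6 = 121.6 → 122
  B: 137 − 1.8 = 135.2 → 135
rgb(138, 122, 135) = #8a7a87.

#8a7a87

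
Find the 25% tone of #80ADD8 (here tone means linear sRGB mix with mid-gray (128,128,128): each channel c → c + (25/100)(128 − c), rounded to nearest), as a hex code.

#80A2C2

#80ADD8 is rgb(128, 173, 216).
A 25% tone moves each channel 25% toward 128:
  R: 128 + 0.25×(128−128) = 128 + 0 = 128 → 128
  G: 173 − 11.25 = 161.75 → 162
  B: 216 + 0.25×(128−216) = 216 − 22 = 194 → 194
rgb(128, 162, 194) = #80A2C2.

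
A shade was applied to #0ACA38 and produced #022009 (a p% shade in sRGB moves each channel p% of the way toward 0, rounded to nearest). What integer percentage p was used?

84%

#0ACA38 is rgb(10, 202, 56); #022009 is rgb(2, 32, 9).
On the G channel (widest range): 32 ≈ 202 + (p/100)(0 − 202), so p ≈ 100×(32 − 202)/(0 − 202) = -17000/-202 = 84.16.
p = 84 reproduces all three channels after rounding.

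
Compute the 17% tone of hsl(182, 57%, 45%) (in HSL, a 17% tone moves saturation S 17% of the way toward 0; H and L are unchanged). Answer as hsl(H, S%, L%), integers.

S moves 17% from 57 toward 0: 57 − 9.69 = 47.31 → 47.
H and L are unchanged.

hsl(182, 47%, 45%)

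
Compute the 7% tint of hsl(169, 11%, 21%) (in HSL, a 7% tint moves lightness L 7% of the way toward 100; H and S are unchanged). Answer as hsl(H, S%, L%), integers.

hsl(169, 11%, 27%)

L moves 7% from 21 toward 100: 21 + 5.53 = 26.53 → 27.
H and S are unchanged.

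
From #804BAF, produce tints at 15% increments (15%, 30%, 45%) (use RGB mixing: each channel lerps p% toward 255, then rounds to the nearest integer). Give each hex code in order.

#9366BB, #A681C7, #B99CD3

#804BAF is rgb(128, 75, 175).
15%: (128 + 19.05 = 147.05→147, 75 + 27 = 102→102, 175 + 12 = 187→187) → #9366BB
30%: (128 + 38.1 = 166.1→166, 75 + 54 = 129→129, 175 + 24 = 199→199) → #A681C7
45%: (128 + 57.15 = 185.15→185, 75 + 81 = 156→156, 175 + 36 = 211→211) → #B99CD3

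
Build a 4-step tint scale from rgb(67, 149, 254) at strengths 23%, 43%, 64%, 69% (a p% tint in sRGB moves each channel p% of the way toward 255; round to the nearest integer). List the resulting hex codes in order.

23%: (67 + 43.24 = 110.24→110, 149 + 24.38 = 173.38→173, 254→254) → #6EADFE
43%: (67 + 80.84 = 147.84→148, 149 + 45.58 = 194.58→195, 254→254) → #94C3FE
64%: (67 + 120.32 = 187.32→187, 149 + 67.84 = 216.84→217, 254 + 0.64 = 254.64→255) → #BBD9FF
69%: (67 + 129.72 = 196.72→197, 149 + 73.14 = 222.14→222, 254 + 0.69 = 254.69→255) → #C5DEFF

#6EADFE, #94C3FE, #BBD9FF, #C5DEFF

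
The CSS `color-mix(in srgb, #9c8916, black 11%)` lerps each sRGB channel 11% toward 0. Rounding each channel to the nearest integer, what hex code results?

#8b7a14

#9c8916 is rgb(156, 137, 22).
Lerp each channel 11% toward 0:
  R: 156 − 17.16 = 138.84 → 139
  G: 137 + 0.11×(0−137) = 137 − 15.07 = 121.93 → 122
  B: 22 + 0.11×(0−22) = 22 − 2.42 = 19.58 → 20
rgb(139, 122, 20) = #8b7a14.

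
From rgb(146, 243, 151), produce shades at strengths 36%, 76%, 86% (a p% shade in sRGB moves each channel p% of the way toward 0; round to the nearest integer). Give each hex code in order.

#5D9C61, #233A24, #142215

36%: (146 − 52.56 = 93.44→93, 243 − 87.48 = 155.52→156, 151 − 54.36 = 96.64→97) → #5D9C61
76%: (146 − 110.96 = 35.04→35, 243 − 184.68 = 58.32→58, 151 − 114.76 = 36.24→36) → #233A24
86%: (146 − 125.56 = 20.44→20, 243 − 208.98 = 34.02→34, 151 − 129.86 = 21.14→21) → #142215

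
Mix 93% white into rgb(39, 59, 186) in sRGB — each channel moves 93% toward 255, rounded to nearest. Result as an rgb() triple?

rgb(240, 241, 250)

Per channel, c → c + 0.93(255 − c):
  R: 39 + 0.93×(255−39) = 39 + 200.88 = 239.88 → 240
  G: 59 + 182.28 = 241.28 → 241
  B: 186 + 64.17 = 250.17 → 250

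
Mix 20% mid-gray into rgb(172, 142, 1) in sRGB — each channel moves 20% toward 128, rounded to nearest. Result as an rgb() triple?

A 20% tone moves each channel 20% toward 128:
  R: 172 − 8.8 = 163.2 → 163
  G: 142 + 0.2×(128−142) = 142 − 2.8 = 139.2 → 139
  B: 1 + 0.2×(128−1) = 1 + 25.4 = 26.4 → 26

rgb(163, 139, 26)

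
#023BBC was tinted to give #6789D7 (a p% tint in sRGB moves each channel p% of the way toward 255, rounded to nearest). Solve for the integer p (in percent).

#023BBC is rgb(2, 59, 188); #6789D7 is rgb(103, 137, 215).
On the R channel (widest range): 103 ≈ 2 + (p/100)(255 − 2), so p ≈ 100×(103 − 2)/(255 − 2) = 10100/253 = 39.92.
p = 40 reproduces all three channels after rounding.

40%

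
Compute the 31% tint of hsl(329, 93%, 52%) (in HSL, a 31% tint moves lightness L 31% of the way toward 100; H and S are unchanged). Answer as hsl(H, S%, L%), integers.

hsl(329, 93%, 67%)

L moves 31% from 52 toward 100: 52 + 14.88 = 66.88 → 67.
H and S are unchanged.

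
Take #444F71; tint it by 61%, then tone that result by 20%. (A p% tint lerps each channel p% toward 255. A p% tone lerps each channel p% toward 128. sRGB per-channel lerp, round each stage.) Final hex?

#444F71 is rgb(68, 79, 113).
Per channel, c → c + 0.61(255 − c):
  R: 68 + 0.61×(255−68) = 68 + 114.07 = 182.07 → 182
  G: 79 + 0.61×(255−79) = 79 + 107.36 = 186.36 → 186
  B: 113 + 86.62 = 199.62 → 200
After the tint: rgb(182, 186, 200) = #B6BAC8.
A 20% tone moves each channel 20% toward 128:
  R: 182 − 10.8 = 171.2 → 171
  G: 186 + 0.2×(128−186) = 186 − 11.6 = 174.4 → 174
  B: 200 + 0.2×(128−200) = 200 − 14.4 = 185.6 → 186
rgb(171, 174, 186) = #ABAEBA.

#ABAEBA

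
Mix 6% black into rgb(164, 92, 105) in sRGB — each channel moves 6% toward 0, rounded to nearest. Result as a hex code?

#9a5663

Per channel, c → c + 0.06(0 − c):
  R: 164 + 0.06×(0−164) = 164 − 9.84 = 154.16 → 154
  G: 92 − 5.52 = 86.48 → 86
  B: 105 − 6.3 = 98.7 → 99
rgb(154, 86, 99) = #9a5663.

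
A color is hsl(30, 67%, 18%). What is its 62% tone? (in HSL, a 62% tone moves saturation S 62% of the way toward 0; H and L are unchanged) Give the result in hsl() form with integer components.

hsl(30, 25%, 18%)

S moves 62% from 67 toward 0: 67 − 41.54 = 25.46 → 25.
H and L are unchanged.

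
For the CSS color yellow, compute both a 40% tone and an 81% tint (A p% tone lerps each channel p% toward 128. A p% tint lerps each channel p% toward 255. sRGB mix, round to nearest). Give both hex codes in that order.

CSS yellow is rgb(255, 255, 0).
40% tone:
  R: 255 + 0.4×(128−255) = 255 − 50.8 = 204.2 → 204
  G: 255 + 0.4×(128−255) = 255 − 50.8 = 204.2 → 204
  B: 0 + 51.2 = 51.2 → 51
  → #CCCC33
81% tint:
  R: 255 + 0 = 255 → 255
  G: 255 + 0 = 255 → 255
  B: 0 + 0.81×(255−0) = 0 + 206.55 = 206.55 → 207
  → #FFFFCF

#CCCC33, #FFFFCF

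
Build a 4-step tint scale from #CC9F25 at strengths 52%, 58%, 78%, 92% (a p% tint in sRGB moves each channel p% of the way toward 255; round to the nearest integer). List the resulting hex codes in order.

#CC9F25 is rgb(204, 159, 37).
52%: (204 + 26.52 = 230.52→231, 159 + 49.92 = 208.92→209, 37 + 113.36 = 150.36→150) → #E7D196
58%: (204 + 29.58 = 233.58→234, 159 + 55.68 = 214.68→215, 37 + 126.44 = 163.44→163) → #EAD7A3
78%: (204 + 39.78 = 243.78→244, 159 + 74.88 = 233.88→234, 37 + 170.04 = 207.04→207) → #F4EACF
92%: (204 + 46.92 = 250.92→251, 159 + 88.32 = 247.32→247, 37 + 200.56 = 237.56→238) → #FBF7EE

#E7D196, #EAD7A3, #F4EACF, #FBF7EE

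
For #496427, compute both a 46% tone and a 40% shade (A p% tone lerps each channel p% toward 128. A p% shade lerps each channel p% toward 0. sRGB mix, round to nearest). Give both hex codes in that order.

#496427 is rgb(73, 100, 39).
46% tone:
  R: 73 + 0.46×(128−73) = 73 + 25.3 = 98.3 → 98
  G: 100 + 0.46×(128−100) = 100 + 12.88 = 112.88 → 113
  B: 39 + 40.94 = 79.94 → 80
  → #627150
40% shade:
  R: 73 + 0.4×(0−73) = 73 − 29.2 = 43.8 → 44
  G: 100 + 0.4×(0−100) = 100 − 40 = 60 → 60
  B: 39 − 15.6 = 23.4 → 23
  → #2c3c17

#627150, #2c3c17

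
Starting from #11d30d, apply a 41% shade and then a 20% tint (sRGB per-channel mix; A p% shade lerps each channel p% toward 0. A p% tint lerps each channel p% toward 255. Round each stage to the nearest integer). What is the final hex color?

#3b9639

#11d30d is rgb(17, 211, 13).
Lerp each channel 41% toward 0:
  R: 17 − 6.97 = 10.03 → 10
  G: 211 − 86.51 = 124.49 → 124
  B: 13 − 5.33 = 7.67 → 8
After the shade: rgb(10, 124, 8) = #0a7c08.
A 20% tint moves each channel 20% toward 255:
  R: 10 + 49 = 59 → 59
  G: 124 + 0.2×(255−124) = 124 + 26.2 = 150.2 → 150
  B: 8 + 0.2×(255−8) = 8 + 49.4 = 57.4 → 57
rgb(59, 150, 57) = #3b9639.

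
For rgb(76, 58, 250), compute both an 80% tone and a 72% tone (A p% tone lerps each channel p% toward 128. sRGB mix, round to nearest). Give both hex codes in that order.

80% tone:
  R: 76 + 0.8×(128−76) = 76 + 41.6 = 117.6 → 118
  G: 58 + 0.8×(128−58) = 58 + 56 = 114 → 114
  B: 250 + 0.8×(128−250) = 250 − 97.6 = 152.4 → 152
  → #767298
72% tone:
  R: 76 + 37.44 = 113.44 → 113
  G: 58 + 0.72×(128−58) = 58 + 50.4 = 108.4 → 108
  B: 250 + 0.72×(128−250) = 250 − 87.84 = 162.16 → 162
  → #716ca2

#767298, #716ca2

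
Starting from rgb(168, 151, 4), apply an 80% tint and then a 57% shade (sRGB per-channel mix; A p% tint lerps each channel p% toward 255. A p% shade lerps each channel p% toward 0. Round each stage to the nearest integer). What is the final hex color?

An 80% tint moves each channel 80% toward 255:
  R: 168 + 0.8×(255−168) = 168 + 69.6 = 237.6 → 238
  G: 151 + 83.2 = 234.2 → 234
  B: 4 + 0.8×(255−4) = 4 + 200.8 = 204.8 → 205
After the tint: rgb(238, 234, 205) = #EEEACD.
Lerp each channel 57% toward 0:
  R: 238 − 135.66 = 102.34 → 102
  G: 234 + 0.57×(0−234) = 234 − 133.38 = 100.62 → 101
  B: 205 − 116.85 = 88.15 → 88
rgb(102, 101, 88) = #666558.

#666558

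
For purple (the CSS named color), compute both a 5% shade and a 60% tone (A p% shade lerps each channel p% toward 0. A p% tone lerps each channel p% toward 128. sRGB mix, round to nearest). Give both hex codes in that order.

#7a007a, #804d80

CSS purple is rgb(128, 0, 128).
5% shade:
  R: 128 + 0.05×(0−128) = 128 − 6.4 = 121.6 → 122
  G: 0 + 0.05×(0−0) = 0 + 0 = 0 → 0
  B: 128 + 0.05×(0−128) = 128 − 6.4 = 121.6 → 122
  → #7a007a
60% tone:
  R: 128 + 0.6×(128−128) = 128 + 0 = 128 → 128
  G: 0 + 0.6×(128−0) = 0 + 76.8 = 76.8 → 77
  B: 128 + 0 = 128 → 128
  → #804d80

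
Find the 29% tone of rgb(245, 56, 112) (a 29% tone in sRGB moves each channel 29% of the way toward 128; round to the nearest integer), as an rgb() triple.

rgb(211, 77, 117)

A 29% tone moves each channel 29% toward 128:
  R: 245 − 33.93 = 211.07 → 211
  G: 56 + 0.29×(128−56) = 56 + 20.88 = 76.88 → 77
  B: 112 + 0.29×(128−112) = 112 + 4.64 = 116.64 → 117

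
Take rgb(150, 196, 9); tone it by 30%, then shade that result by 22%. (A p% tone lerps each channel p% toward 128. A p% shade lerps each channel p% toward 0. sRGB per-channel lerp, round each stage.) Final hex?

Per channel, c → c + 0.3(128 − c):
  R: 150 − 6.6 = 143.4 → 143
  G: 196 + 0.3×(128−196) = 196 − 20.4 = 175.6 → 176
  B: 9 + 0.3×(128−9) = 9 + 35.7 = 44.7 → 45
After the tone: rgb(143, 176, 45) = #8FB02D.
Lerp each channel 22% toward 0:
  R: 143 − 31.46 = 111.54 → 112
  G: 176 − 38.72 = 137.28 → 137
  B: 45 + 0.22×(0−45) = 45 − 9.9 = 35.1 → 35
rgb(112, 137, 35) = #708923.

#708923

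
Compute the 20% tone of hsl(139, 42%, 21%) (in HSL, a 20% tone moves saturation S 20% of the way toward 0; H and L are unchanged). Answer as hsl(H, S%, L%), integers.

hsl(139, 34%, 21%)

S moves 20% from 42 toward 0: 42 − 8.4 = 33.6 → 34.
H and L are unchanged.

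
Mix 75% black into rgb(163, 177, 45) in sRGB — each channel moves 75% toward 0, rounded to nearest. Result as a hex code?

Per channel, c → c + 0.75(0 − c):
  R: 163 − 122.25 = 40.75 → 41
  G: 177 − 132.75 = 44.25 → 44
  B: 45 + 0.75×(0−45) = 45 − 33.75 = 11.25 → 11
rgb(41, 44, 11) = #292C0B.

#292C0B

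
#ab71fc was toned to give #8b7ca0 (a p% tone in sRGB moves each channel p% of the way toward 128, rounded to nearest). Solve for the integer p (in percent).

#ab71fc is rgb(171, 113, 252); #8b7ca0 is rgb(139, 124, 160).
On the B channel (widest range): 160 ≈ 252 + (p/100)(128 − 252), so p ≈ 100×(160 − 252)/(128 − 252) = -9200/-124 = 74.19.
p = 74 reproduces all three channels after rounding.

74%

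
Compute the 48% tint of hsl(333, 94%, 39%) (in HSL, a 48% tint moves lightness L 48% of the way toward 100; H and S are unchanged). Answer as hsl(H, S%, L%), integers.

hsl(333, 94%, 68%)

L moves 48% from 39 toward 100: 39 + 29.28 = 68.28 → 68.
H and S are unchanged.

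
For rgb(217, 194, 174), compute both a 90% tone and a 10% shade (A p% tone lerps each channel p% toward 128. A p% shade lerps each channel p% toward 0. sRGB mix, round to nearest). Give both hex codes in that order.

#898785, #C3AF9D

90% tone:
  R: 217 − 80.1 = 136.9 → 137
  G: 194 − 59.4 = 134.6 → 135
  B: 174 − 41.4 = 132.6 → 133
  → #898785
10% shade:
  R: 217 + 0.1×(0−217) = 217 − 21.7 = 195.3 → 195
  G: 194 − 19.4 = 174.6 → 175
  B: 174 + 0.1×(0−174) = 174 − 17.4 = 156.6 → 157
  → #C3AF9D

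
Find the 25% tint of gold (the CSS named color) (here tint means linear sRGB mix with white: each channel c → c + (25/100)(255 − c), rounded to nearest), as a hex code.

#ffe140

CSS gold is rgb(255, 215, 0).
Lerp each channel 25% toward 255:
  R: 255 + 0.25×(255−255) = 255 + 0 = 255 → 255
  G: 215 + 0.25×(255−215) = 215 + 10 = 225 → 225
  B: 0 + 0.25×(255−0) = 0 + 63.75 = 63.75 → 64
rgb(255, 225, 64) = #ffe140.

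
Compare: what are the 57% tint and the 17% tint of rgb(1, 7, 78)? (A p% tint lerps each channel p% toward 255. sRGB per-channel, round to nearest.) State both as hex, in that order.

#9294b3, #2c316c

57% tint:
  R: 1 + 0.57×(255−1) = 1 + 144.78 = 145.78 → 146
  G: 7 + 0.57×(255−7) = 7 + 141.36 = 148.36 → 148
  B: 78 + 100.89 = 178.89 → 179
  → #9294b3
17% tint:
  R: 1 + 0.17×(255−1) = 1 + 43.18 = 44.18 → 44
  G: 7 + 42.16 = 49.16 → 49
  B: 78 + 0.17×(255−78) = 78 + 30.09 = 108.09 → 108
  → #2c316c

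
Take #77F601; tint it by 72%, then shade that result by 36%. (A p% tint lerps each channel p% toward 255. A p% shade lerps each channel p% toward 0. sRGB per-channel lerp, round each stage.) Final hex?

#77F601 is rgb(119, 246, 1).
A 72% tint moves each channel 72% toward 255:
  R: 119 + 97.92 = 216.92 → 217
  G: 246 + 0.72×(255−246) = 246 + 6.48 = 252.48 → 252
  B: 1 + 0.72×(255−1) = 1 + 182.88 = 183.88 → 184
After the tint: rgb(217, 252, 184) = #D9FCB8.
Per channel, c → c + 0.36(0 − c):
  R: 217 − 78.12 = 138.88 → 139
  G: 252 − 90.72 = 161.28 → 161
  B: 184 + 0.36×(0−184) = 184 − 66.24 = 117.76 → 118
rgb(139, 161, 118) = #8BA176.

#8BA176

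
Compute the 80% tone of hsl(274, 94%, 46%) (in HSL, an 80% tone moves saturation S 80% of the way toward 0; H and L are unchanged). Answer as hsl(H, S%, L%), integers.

S moves 80% from 94 toward 0: 94 − 75.2 = 18.8 → 19.
H and L are unchanged.

hsl(274, 19%, 46%)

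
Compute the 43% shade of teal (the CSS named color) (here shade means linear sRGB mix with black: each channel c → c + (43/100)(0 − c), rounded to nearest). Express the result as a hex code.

#004949

CSS teal is rgb(0, 128, 128).
A 43% shade moves each channel 43% toward 0:
  R: 0 + 0.43×(0−0) = 0 + 0 = 0 → 0
  G: 128 + 0.43×(0−128) = 128 − 55.04 = 72.96 → 73
  B: 128 + 0.43×(0−128) = 128 − 55.04 = 72.96 → 73
rgb(0, 73, 73) = #004949.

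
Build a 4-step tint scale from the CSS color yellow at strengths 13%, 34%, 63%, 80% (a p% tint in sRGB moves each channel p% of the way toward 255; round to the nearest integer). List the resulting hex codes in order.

CSS yellow is rgb(255, 255, 0).
13%: (255→255, 255→255, 0 + 33.15 = 33.15→33) → #ffff21
34%: (255→255, 255→255, 0 + 86.7 = 86.7→87) → #ffff57
63%: (255→255, 255→255, 0 + 160.65 = 160.65→161) → #ffffa1
80%: (255→255, 255→255, 0 + 204 = 204→204) → #ffffcc

#ffff21, #ffff57, #ffffa1, #ffffcc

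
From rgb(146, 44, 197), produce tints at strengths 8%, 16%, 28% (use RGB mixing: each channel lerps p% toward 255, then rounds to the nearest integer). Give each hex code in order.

8%: (146 + 8.72 = 154.72→155, 44 + 16.88 = 60.88→61, 197 + 4.64 = 201.64→202) → #9B3DCA
16%: (146 + 17.44 = 163.44→163, 44 + 33.76 = 77.76→78, 197 + 9.28 = 206.28→206) → #A34ECE
28%: (146 + 30.52 = 176.52→177, 44 + 59.08 = 103.08→103, 197 + 16.24 = 213.24→213) → #B167D5

#9B3DCA, #A34ECE, #B167D5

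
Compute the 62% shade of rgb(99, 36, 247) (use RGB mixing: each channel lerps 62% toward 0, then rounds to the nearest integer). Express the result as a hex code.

Per channel, c → c + 0.62(0 − c):
  R: 99 + 0.62×(0−99) = 99 − 61.38 = 37.62 → 38
  G: 36 + 0.62×(0−36) = 36 − 22.32 = 13.68 → 14
  B: 247 − 153.14 = 93.86 → 94
rgb(38, 14, 94) = #260e5e.

#260e5e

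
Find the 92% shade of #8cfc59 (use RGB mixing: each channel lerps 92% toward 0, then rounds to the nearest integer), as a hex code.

#8cfc59 is rgb(140, 252, 89).
Per channel, c → c + 0.92(0 − c):
  R: 140 + 0.92×(0−140) = 140 − 128.8 = 11.2 → 11
  G: 252 + 0.92×(0−252) = 252 − 231.84 = 20.16 → 20
  B: 89 + 0.92×(0−89) = 89 − 81.88 = 7.12 → 7
rgb(11, 20, 7) = #0b1407.

#0b1407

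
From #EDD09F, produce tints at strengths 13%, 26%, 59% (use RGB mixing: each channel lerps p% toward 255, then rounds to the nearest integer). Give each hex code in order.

#EFD6AB, #F2DCB8, #F8ECD8

#EDD09F is rgb(237, 208, 159).
13%: (237 + 2.34 = 239.34→239, 208 + 6.11 = 214.11→214, 159 + 12.48 = 171.48→171) → #EFD6AB
26%: (237 + 4.68 = 241.68→242, 208 + 12.22 = 220.22→220, 159 + 24.96 = 183.96→184) → #F2DCB8
59%: (237 + 10.62 = 247.62→248, 208 + 27.73 = 235.73→236, 159 + 56.64 = 215.64→216) → #F8ECD8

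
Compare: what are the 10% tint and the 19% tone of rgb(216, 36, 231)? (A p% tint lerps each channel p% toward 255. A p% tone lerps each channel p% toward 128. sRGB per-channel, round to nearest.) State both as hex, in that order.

10% tint:
  R: 216 + 0.1×(255−216) = 216 + 3.9 = 219.9 → 220
  G: 36 + 0.1×(255−36) = 36 + 21.9 = 57.9 → 58
  B: 231 + 2.4 = 233.4 → 233
  → #dc3ae9
19% tone:
  R: 216 − 16.72 = 199.28 → 199
  G: 36 + 0.19×(128−36) = 36 + 17.48 = 53.48 → 53
  B: 231 − 19.57 = 211.43 → 211
  → #c735d3

#dc3ae9, #c735d3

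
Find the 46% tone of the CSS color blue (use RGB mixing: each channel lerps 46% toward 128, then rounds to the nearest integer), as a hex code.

#3b3bc5

CSS blue is rgb(0, 0, 255).
Per channel, c → c + 0.46(128 − c):
  R: 0 + 58.88 = 58.88 → 59
  G: 0 + 58.88 = 58.88 → 59
  B: 255 − 58.42 = 196.58 → 197
rgb(59, 59, 197) = #3b3bc5.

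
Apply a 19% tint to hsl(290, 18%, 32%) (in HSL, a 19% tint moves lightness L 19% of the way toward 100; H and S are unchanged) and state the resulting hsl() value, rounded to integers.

hsl(290, 18%, 45%)

L moves 19% from 32 toward 100: 32 + 12.92 = 44.92 → 45.
H and S are unchanged.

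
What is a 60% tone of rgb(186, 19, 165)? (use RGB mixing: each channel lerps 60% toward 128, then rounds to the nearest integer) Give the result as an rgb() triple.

Per channel, c → c + 0.6(128 − c):
  R: 186 − 34.8 = 151.2 → 151
  G: 19 + 65.4 = 84.4 → 84
  B: 165 − 22.2 = 142.8 → 143

rgb(151, 84, 143)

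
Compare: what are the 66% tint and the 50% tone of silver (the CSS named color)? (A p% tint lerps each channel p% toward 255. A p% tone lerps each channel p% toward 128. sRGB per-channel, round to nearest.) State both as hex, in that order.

CSS silver is rgb(192, 192, 192).
66% tint:
  R: 192 + 0.66×(255−192) = 192 + 41.58 = 233.58 → 234
  G: 192 + 0.66×(255−192) = 192 + 41.58 = 233.58 → 234
  B: 192 + 41.58 = 233.58 → 234
  → #EAEAEA
50% tone:
  R: 192 + 0.5×(128−192) = 192 − 32 = 160 → 160
  G: 192 + 0.5×(128−192) = 192 − 32 = 160 → 160
  B: 192 − 32 = 160 → 160
  → #A0A0A0

#EAEAEA, #A0A0A0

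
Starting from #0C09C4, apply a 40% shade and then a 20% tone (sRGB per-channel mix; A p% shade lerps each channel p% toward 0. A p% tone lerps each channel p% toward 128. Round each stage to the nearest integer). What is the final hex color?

#1F1E78

#0C09C4 is rgb(12, 9, 196).
A 40% shade moves each channel 40% toward 0:
  R: 12 − 4.8 = 7.2 → 7
  G: 9 + 0.4×(0−9) = 9 − 3.6 = 5.4 → 5
  B: 196 + 0.4×(0−196) = 196 − 78.4 = 117.6 → 118
After the shade: rgb(7, 5, 118) = #070576.
Per channel, c → c + 0.2(128 − c):
  R: 7 + 24.2 = 31.2 → 31
  G: 5 + 0.2×(128−5) = 5 + 24.6 = 29.6 → 30
  B: 118 + 2 = 120 → 120
rgb(31, 30, 120) = #1F1E78.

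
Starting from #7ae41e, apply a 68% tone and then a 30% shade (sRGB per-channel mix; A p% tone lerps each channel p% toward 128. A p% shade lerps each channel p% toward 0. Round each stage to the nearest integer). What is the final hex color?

#587044

#7ae41e is rgb(122, 228, 30).
A 68% tone moves each channel 68% toward 128:
  R: 122 + 4.08 = 126.08 → 126
  G: 228 + 0.68×(128−228) = 228 − 68 = 160 → 160
  B: 30 + 0.68×(128−30) = 30 + 66.64 = 96.64 → 97
After the tone: rgb(126, 160, 97) = #7ea061.
Per channel, c → c + 0.3(0 − c):
  R: 126 + 0.3×(0−126) = 126 − 37.8 = 88.2 → 88
  G: 160 + 0.3×(0−160) = 160 − 48 = 112 → 112
  B: 97 − 29.1 = 67.9 → 68
rgb(88, 112, 68) = #587044.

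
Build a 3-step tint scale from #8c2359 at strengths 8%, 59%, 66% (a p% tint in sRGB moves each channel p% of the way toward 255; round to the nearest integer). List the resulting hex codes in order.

#8c2359 is rgb(140, 35, 89).
8%: (140 + 9.2 = 149.2→149, 35 + 17.6 = 52.6→53, 89 + 13.28 = 102.28→102) → #953566
59%: (140 + 67.85 = 207.85→208, 35 + 129.8 = 164.8→165, 89 + 97.94 = 186.94→187) → #d0a5bb
66%: (140 + 75.9 = 215.9→216, 35 + 145.2 = 180.2→180, 89 + 109.56 = 198.56→199) → #d8b4c7

#953566, #d0a5bb, #d8b4c7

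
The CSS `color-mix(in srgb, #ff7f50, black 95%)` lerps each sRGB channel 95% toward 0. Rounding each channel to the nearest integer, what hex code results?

#ff7f50 is rgb(255, 127, 80).
Lerp each channel 95% toward 0:
  R: 255 − 242.25 = 12.75 → 13
  G: 127 + 0.95×(0−127) = 127 − 120.65 = 6.35 → 6
  B: 80 − 76 = 4 → 4
rgb(13, 6, 4) = #0d0604.

#0d0604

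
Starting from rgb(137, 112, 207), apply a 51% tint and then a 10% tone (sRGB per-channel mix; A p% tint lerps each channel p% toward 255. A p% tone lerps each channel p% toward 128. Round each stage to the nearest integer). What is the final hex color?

#BEB3DD

Lerp each channel 51% toward 255:
  R: 137 + 60.18 = 197.18 → 197
  G: 112 + 0.51×(255−112) = 112 + 72.93 = 184.93 → 185
  B: 207 + 0.51×(255−207) = 207 + 24.48 = 231.48 → 231
After the tint: rgb(197, 185, 231) = #C5B9E7.
A 10% tone moves each channel 10% toward 128:
  R: 197 + 0.1×(128−197) = 197 − 6.9 = 190.1 → 190
  G: 185 + 0.1×(128−185) = 185 − 5.7 = 179.3 → 179
  B: 231 − 10.3 = 220.7 → 221
rgb(190, 179, 221) = #BEB3DD.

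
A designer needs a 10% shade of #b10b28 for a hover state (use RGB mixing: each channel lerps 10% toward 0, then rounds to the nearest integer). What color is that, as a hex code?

#9f0a24

#b10b28 is rgb(177, 11, 40).
A 10% shade moves each channel 10% toward 0:
  R: 177 − 17.7 = 159.3 → 159
  G: 11 + 0.1×(0−11) = 11 − 1.1 = 9.9 → 10
  B: 40 + 0.1×(0−40) = 40 − 4 = 36 → 36
rgb(159, 10, 36) = #9f0a24.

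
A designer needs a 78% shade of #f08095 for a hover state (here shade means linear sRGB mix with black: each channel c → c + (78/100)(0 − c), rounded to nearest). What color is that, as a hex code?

#351c21

#f08095 is rgb(240, 128, 149).
Lerp each channel 78% toward 0:
  R: 240 + 0.78×(0−240) = 240 − 187.2 = 52.8 → 53
  G: 128 − 99.84 = 28.16 → 28
  B: 149 + 0.78×(0−149) = 149 − 116.22 = 32.78 → 33
rgb(53, 28, 33) = #351c21.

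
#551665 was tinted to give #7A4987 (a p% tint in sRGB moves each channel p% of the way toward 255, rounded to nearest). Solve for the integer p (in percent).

22%

#551665 is rgb(85, 22, 101); #7A4987 is rgb(122, 73, 135).
On the G channel (widest range): 73 ≈ 22 + (p/100)(255 − 22), so p ≈ 100×(73 − 22)/(255 − 22) = 5100/233 = 21.89.
p = 22 reproduces all three channels after rounding.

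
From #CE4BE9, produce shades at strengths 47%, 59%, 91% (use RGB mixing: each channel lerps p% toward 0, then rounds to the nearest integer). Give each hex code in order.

#CE4BE9 is rgb(206, 75, 233).
47%: (206 − 96.82 = 109.18→109, 75 − 35.25 = 39.75→40, 233 − 109.51 = 123.49→123) → #6D287B
59%: (206 − 121.54 = 84.46→84, 75 − 44.25 = 30.75→31, 233 − 137.47 = 95.53→96) → #541F60
91%: (206 − 187.46 = 18.54→19, 75 − 68.25 = 6.75→7, 233 − 212.03 = 20.97→21) → #130715

#6D287B, #541F60, #130715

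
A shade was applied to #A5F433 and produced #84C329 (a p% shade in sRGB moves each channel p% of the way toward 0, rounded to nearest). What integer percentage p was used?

#A5F433 is rgb(165, 244, 51); #84C329 is rgb(132, 195, 41).
On the G channel (widest range): 195 ≈ 244 + (p/100)(0 − 244), so p ≈ 100×(195 − 244)/(0 − 244) = -4900/-244 = 20.08.
p = 20 reproduces all three channels after rounding.

20%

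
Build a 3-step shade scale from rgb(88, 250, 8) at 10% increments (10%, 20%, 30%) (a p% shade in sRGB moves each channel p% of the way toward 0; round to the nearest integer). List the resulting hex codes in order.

10%: (88 − 8.8 = 79.2→79, 250 − 25 = 225→225, 8 − 0.8 = 7.2→7) → #4fe107
20%: (88 − 17.6 = 70.4→70, 250 − 50 = 200→200, 8 − 1.6 = 6.4→6) → #46c806
30%: (88 − 26.4 = 61.6→62, 250 − 75 = 175→175, 8 − 2.4 = 5.6→6) → #3eaf06

#4fe107, #46c806, #3eaf06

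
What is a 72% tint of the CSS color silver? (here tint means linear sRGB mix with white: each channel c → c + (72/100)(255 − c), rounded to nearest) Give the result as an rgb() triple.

CSS silver is rgb(192, 192, 192).
Lerp each channel 72% toward 255:
  R: 192 + 0.72×(255−192) = 192 + 45.36 = 237.36 → 237
  G: 192 + 45.36 = 237.36 → 237
  B: 192 + 0.72×(255−192) = 192 + 45.36 = 237.36 → 237

rgb(237, 237, 237)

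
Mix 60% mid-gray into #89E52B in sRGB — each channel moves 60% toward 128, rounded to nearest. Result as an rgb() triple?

#89E52B is rgb(137, 229, 43).
Per channel, c → c + 0.6(128 − c):
  R: 137 + 0.6×(128−137) = 137 − 5.4 = 131.6 → 132
  G: 229 − 60.6 = 168.4 → 168
  B: 43 + 0.6×(128−43) = 43 + 51 = 94 → 94

rgb(132, 168, 94)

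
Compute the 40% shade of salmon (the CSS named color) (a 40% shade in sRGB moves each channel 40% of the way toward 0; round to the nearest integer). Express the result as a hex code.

#964D44

CSS salmon is rgb(250, 128, 114).
Per channel, c → c + 0.4(0 − c):
  R: 250 + 0.4×(0−250) = 250 − 100 = 150 → 150
  G: 128 + 0.4×(0−128) = 128 − 51.2 = 76.8 → 77
  B: 114 + 0.4×(0−114) = 114 − 45.6 = 68.4 → 68
rgb(150, 77, 68) = #964D44.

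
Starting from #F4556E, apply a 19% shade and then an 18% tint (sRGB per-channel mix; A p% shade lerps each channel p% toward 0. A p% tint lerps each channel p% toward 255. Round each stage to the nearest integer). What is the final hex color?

#D06677

#F4556E is rgb(244, 85, 110).
Per channel, c → c + 0.19(0 − c):
  R: 244 + 0.19×(0−244) = 244 − 46.36 = 197.64 → 198
  G: 85 + 0.19×(0−85) = 85 − 16.15 = 68.85 → 69
  B: 110 + 0.19×(0−110) = 110 − 20.9 = 89.1 → 89
After the shade: rgb(198, 69, 89) = #C64559.
Lerp each channel 18% toward 255:
  R: 198 + 10.26 = 208.26 → 208
  G: 69 + 33.48 = 102.48 → 102
  B: 89 + 0.18×(255−89) = 89 + 29.88 = 118.88 → 119
rgb(208, 102, 119) = #D06677.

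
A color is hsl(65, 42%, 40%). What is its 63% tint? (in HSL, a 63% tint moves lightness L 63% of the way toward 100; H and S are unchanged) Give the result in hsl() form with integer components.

hsl(65, 42%, 78%)

L moves 63% from 40 toward 100: 40 + 37.8 = 77.8 → 78.
H and S are unchanged.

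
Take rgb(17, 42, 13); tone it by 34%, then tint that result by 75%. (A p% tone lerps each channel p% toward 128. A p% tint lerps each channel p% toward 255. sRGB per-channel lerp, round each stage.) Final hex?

Lerp each channel 34% toward 128:
  R: 17 + 0.34×(128−17) = 17 + 37.74 = 54.74 → 55
  G: 42 + 0.34×(128−42) = 42 + 29.24 = 71.24 → 71
  B: 13 + 0.34×(128−13) = 13 + 39.1 = 52.1 → 52
After the tone: rgb(55, 71, 52) = #374734.
Per channel, c → c + 0.75(255 − c):
  R: 55 + 0.75×(255−55) = 55 + 150 = 205 → 205
  G: 71 + 138 = 209 → 209
  B: 52 + 0.75×(255−52) = 52 + 152.25 = 204.25 → 204
rgb(205, 209, 204) = #CDD1CC.

#CDD1CC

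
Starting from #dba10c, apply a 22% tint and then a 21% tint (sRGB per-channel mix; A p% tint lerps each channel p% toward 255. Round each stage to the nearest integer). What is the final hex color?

#dba10c is rgb(219, 161, 12).
A 22% tint moves each channel 22% toward 255:
  R: 219 + 7.92 = 226.92 → 227
  G: 161 + 20.68 = 181.68 → 182
  B: 12 + 53.46 = 65.46 → 65
After the tint: rgb(227, 182, 65) = #e3b641.
Lerp each channel 21% toward 255:
  R: 227 + 0.21×(255−227) = 227 + 5.88 = 232.88 → 233
  G: 182 + 0.21×(255−182) = 182 + 15.33 = 197.33 → 197
  B: 65 + 0.21×(255−65) = 65 + 39.9 = 104.9 → 105
rgb(233, 197, 105) = #e9c569.

#e9c569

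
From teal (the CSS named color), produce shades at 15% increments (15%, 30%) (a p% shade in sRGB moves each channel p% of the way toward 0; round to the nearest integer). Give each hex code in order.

#006D6D, #005A5A

CSS teal is rgb(0, 128, 128).
15%: (0→0, 128 − 19.2 = 108.8→109, 128 − 19.2 = 108.8→109) → #006D6D
30%: (0→0, 128 − 38.4 = 89.6→90, 128 − 38.4 = 89.6→90) → #005A5A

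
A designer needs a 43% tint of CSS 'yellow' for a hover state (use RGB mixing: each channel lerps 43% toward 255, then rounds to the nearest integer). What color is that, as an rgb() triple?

CSS yellow is rgb(255, 255, 0).
Lerp each channel 43% toward 255:
  R: 255 + 0 = 255 → 255
  G: 255 + 0 = 255 → 255
  B: 0 + 0.43×(255−0) = 0 + 109.65 = 109.65 → 110

rgb(255, 255, 110)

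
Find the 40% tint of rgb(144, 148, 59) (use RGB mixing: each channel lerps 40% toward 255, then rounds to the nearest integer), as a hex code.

#bcbf89

A 40% tint moves each channel 40% toward 255:
  R: 144 + 44.4 = 188.4 → 188
  G: 148 + 0.4×(255−148) = 148 + 42.8 = 190.8 → 191
  B: 59 + 0.4×(255−59) = 59 + 78.4 = 137.4 → 137
rgb(188, 191, 137) = #bcbf89.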